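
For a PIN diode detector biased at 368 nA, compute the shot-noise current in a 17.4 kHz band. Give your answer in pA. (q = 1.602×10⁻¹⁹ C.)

45.3 pA

I_n = √(2qI·B)
2qI·B = 2 × 1.602×10⁻¹⁹ × 3.68×10⁻⁷ × 1.74×10⁴ = 2.05×10⁻²¹ A²
I_n = √(2.05×10⁻²¹) = 4.53×10⁻¹¹ A = 45.3 pA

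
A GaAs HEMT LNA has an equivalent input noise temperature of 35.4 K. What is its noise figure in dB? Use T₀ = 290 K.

F = 1 + T_e/T₀ = 1 + 35.4/290 = 1.12207
NF = 10 log₁₀(1.12207) = 0.500 dB

0.500 dB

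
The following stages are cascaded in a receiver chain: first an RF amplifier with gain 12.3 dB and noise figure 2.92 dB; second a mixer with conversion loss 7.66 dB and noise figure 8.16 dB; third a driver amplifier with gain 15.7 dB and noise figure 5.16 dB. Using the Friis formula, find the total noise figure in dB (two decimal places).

Convert to linear (a loss of L dB is a gain of −L dB): F_i = 10^(NF_i/10), G_i = 10^(G_i,dB/10)
  Stage 1: F_1 = 10^(2.92/10) = 1.959, G_1 = 10^(12.3/10) = 16.98
  Stage 2: F_2 = 10^(8.16/10) = 6.546, G_2 = 10^(−7.66/10) = 0.1714
  Stage 3: F_3 = 10^(5.16/10) = 3.281, G_3 = 10^(15.7/10) = 37.15
Friis cascade:
  F = 1.959 + (6.546 − 1)/16.98 + (3.281 − 1)/2.911 = 3.069
NF = 10 log₁₀(3.069) = 4.87 dB

4.87 dB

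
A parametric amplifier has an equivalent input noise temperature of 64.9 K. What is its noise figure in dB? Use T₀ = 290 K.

F = 1 + T_e/T₀ = 1 + 64.9/290 = 1.22379
NF = 10 log₁₀(1.22379) = 0.877 dB

0.877 dB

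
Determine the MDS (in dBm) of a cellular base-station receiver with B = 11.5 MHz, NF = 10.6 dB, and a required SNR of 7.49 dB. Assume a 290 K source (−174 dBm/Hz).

−85.3 dBm

Sensitivity = −174 + 10 log₁₀(B) + NF + SNR_min
= −174 + 70.61 + 10.6 + 7.49
= −85.30 dBm → −85.3 dBm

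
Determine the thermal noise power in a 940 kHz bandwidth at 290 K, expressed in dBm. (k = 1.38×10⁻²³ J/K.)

P_n = kTB = 1.38×10⁻²³ × 290 × 9.40×10⁵ = 3.76×10⁻¹⁵ W
In dBm: 10 log₁₀(3.76×10⁻¹⁵ / 10⁻³) = −114.2 dBm

−114.2 dBm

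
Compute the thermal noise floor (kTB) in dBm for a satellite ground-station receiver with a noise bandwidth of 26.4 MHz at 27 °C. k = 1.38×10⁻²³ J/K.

T = 27 °C + 273.15 = 300.15 K
P_n = kTB = 1.38×10⁻²³ × 300.15 × 2.64×10⁷ = 1.09×10⁻¹³ W
In dBm: 10 log₁₀(1.09×10⁻¹³ / 10⁻³) = −99.6 dBm

−99.6 dBm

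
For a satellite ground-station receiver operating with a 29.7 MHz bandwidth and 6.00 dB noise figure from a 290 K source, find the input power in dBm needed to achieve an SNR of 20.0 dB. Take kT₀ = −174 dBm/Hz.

−73.3 dBm

Sensitivity = −174 + 10 log₁₀(B) + NF + SNR_min
= −174 + 74.73 + 6.00 + 20.0
= −73.27 dBm → −73.3 dBm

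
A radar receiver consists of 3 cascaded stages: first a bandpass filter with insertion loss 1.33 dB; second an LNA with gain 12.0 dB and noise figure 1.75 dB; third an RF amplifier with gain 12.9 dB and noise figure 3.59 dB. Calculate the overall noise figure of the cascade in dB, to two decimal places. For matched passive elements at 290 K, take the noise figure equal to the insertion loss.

3.31 dB

Convert to linear (a loss of L dB is a gain of −L dB): F_i = 10^(NF_i/10), G_i = 10^(G_i,dB/10)
  Stage 1: F_1 = 10^(1.33/10) = 1.358, G_1 = 10^(−1.33/10) = 0.7362
  Stage 2: F_2 = 10^(1.75/10) = 1.496, G_2 = 10^(12.0/10) = 15.85
  Stage 3: F_3 = 10^(3.59/10) = 2.286, G_3 = 10^(12.9/10) = 19.50
Friis cascade:
  F = 1.358 + (1.496 − 1)/0.7362 + (2.286 − 1)/11.67 = 2.143
NF = 10 log₁₀(2.143) = 3.31 dB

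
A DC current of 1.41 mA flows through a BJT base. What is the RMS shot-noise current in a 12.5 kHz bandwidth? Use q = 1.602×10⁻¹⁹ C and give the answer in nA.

I_n = √(2qI·B)
2qI·B = 2 × 1.602×10⁻¹⁹ × 1.41×10⁻³ × 1.25×10⁴ = 5.65×10⁻¹⁸ A²
I_n = √(5.65×10⁻¹⁸) = 2.38×10⁻⁹ A = 2.38 nA

2.38 nA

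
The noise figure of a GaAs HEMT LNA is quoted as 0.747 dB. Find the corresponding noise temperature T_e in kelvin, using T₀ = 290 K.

F = 10^(0.747/10) = 1.18768
T_e = (F − 1)·T₀ = (1.18768 − 1) × 290 = 54.4 K

54.4 K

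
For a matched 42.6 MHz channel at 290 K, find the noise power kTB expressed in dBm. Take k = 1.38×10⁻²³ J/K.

−97.7 dBm

P_n = kTB = 1.38×10⁻²³ × 290 × 4.26×10⁷ = 1.70×10⁻¹³ W
In dBm: 10 log₁₀(1.70×10⁻¹³ / 10⁻³) = −97.7 dBm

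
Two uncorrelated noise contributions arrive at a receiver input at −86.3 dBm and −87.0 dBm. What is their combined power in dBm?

−83.6 dBm

Convert to linear, add, convert back:
P₁ = 2.34×10⁻¹² W, P₂ = 2.00×10⁻¹² W
P_tot = 4.34×10⁻¹² W → 10 log₁₀(P_tot / 10⁻³) = −83.6 dBm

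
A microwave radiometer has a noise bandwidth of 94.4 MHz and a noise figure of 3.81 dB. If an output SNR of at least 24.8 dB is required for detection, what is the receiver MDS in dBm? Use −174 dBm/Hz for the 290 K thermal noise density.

Sensitivity = −174 + 10 log₁₀(B) + NF + SNR_min
= −174 + 79.75 + 3.81 + 24.8
= −65.64 dBm → −65.6 dBm

−65.6 dBm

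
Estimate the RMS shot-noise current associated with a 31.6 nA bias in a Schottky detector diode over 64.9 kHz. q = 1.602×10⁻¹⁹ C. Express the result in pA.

25.6 pA

I_n = √(2qI·B)
2qI·B = 2 × 1.602×10⁻¹⁹ × 3.16×10⁻⁸ × 6.49×10⁴ = 6.57×10⁻²² A²
I_n = √(6.57×10⁻²²) = 2.56×10⁻¹¹ A = 25.6 pA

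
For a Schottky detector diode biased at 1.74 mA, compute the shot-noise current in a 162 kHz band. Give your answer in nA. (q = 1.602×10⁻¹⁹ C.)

I_n = √(2qI·B)
2qI·B = 2 × 1.602×10⁻¹⁹ × 1.74×10⁻³ × 1.62×10⁵ = 9.03×10⁻¹⁷ A²
I_n = √(9.03×10⁻¹⁷) = 9.50×10⁻⁹ A = 9.50 nA

9.50 nA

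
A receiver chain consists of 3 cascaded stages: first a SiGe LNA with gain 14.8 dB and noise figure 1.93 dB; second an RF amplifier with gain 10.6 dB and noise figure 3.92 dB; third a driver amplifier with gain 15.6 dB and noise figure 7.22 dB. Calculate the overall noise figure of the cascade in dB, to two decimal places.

Convert to linear (a loss of L dB is a gain of −L dB): F_i = 10^(NF_i/10), G_i = 10^(G_i,dB/10)
  Stage 1: F_1 = 10^(1.93/10) = 1.560, G_1 = 10^(14.8/10) = 30.20
  Stage 2: F_2 = 10^(3.92/10) = 2.466, G_2 = 10^(10.6/10) = 11.48
  Stage 3: F_3 = 10^(7.22/10) = 5.272, G_3 = 10^(15.6/10) = 36.31
Friis cascade:
  F = 1.560 + (2.466 − 1)/30.20 + (5.272 − 1)/346.7 = 1.620
NF = 10 log₁₀(1.620) = 2.10 dB

2.10 dB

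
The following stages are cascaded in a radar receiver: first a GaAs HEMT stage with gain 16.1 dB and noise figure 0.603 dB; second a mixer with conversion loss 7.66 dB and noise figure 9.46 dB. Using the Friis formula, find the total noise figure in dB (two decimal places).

1.27 dB

Convert to linear (a loss of L dB is a gain of −L dB): F_i = 10^(NF_i/10), G_i = 10^(G_i,dB/10)
  Stage 1: F_1 = 10^(0.603/10) = 1.149, G_1 = 10^(16.1/10) = 40.74
  Stage 2: F_2 = 10^(9.46/10) = 8.831, G_2 = 10^(−7.66/10) = 0.1714
Friis cascade:
  F = 1.149 + (8.831 − 1)/40.74 = 1.341
NF = 10 log₁₀(1.341) = 1.27 dB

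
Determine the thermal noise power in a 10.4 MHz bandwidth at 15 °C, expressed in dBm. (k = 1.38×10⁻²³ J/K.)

T = 15 °C + 273.15 = 288.15 K
P_n = kTB = 1.38×10⁻²³ × 288.15 × 1.04×10⁷ = 4.14×10⁻¹⁴ W
In dBm: 10 log₁₀(4.14×10⁻¹⁴ / 10⁻³) = −103.8 dBm

−103.8 dBm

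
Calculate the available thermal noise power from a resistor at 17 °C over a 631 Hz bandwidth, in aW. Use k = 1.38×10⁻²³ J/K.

T = 17 °C + 273.15 = 290.15 K
P_n = kTB = 1.38×10⁻²³ × 290.15 × 6.31×10² = 2.53×10⁻¹⁸ W = 2.53 aW

2.53 aW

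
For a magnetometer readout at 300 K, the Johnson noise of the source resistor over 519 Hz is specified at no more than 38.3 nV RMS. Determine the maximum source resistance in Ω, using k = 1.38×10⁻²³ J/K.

171 Ω

Johnson–Nyquist: V_n = √(4kTRB) ⇒ R = V_n² / (4kTB)
4kTB = 4 × 1.38×10⁻²³ × 300 × 5.19×10² = 8.59×10⁻¹⁸
R = (3.83×10⁻⁸)² / 8.59×10⁻¹⁸ = 1.71×10² Ω = 171 Ω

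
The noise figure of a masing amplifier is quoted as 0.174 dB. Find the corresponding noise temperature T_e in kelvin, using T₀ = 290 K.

11.9 K

F = 10^(0.174/10) = 1.04088
T_e = (F − 1)·T₀ = (1.04088 − 1) × 290 = 11.9 K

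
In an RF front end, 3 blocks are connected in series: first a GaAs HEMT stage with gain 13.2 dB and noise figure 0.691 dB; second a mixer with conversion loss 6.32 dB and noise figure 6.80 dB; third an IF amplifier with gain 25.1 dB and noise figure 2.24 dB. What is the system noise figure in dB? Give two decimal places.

Convert to linear (a loss of L dB is a gain of −L dB): F_i = 10^(NF_i/10), G_i = 10^(G_i,dB/10)
  Stage 1: F_1 = 10^(0.691/10) = 1.172, G_1 = 10^(13.2/10) = 20.89
  Stage 2: F_2 = 10^(6.80/10) = 4.786, G_2 = 10^(−6.32/10) = 0.2333
  Stage 3: F_3 = 10^(2.24/10) = 1.675, G_3 = 10^(25.1/10) = 323.6
Friis cascade:
  F = 1.172 + (4.786 − 1)/20.89 + (1.675 − 1)/4.875 = 1.492
NF = 10 log₁₀(1.492) = 1.74 dB

1.74 dB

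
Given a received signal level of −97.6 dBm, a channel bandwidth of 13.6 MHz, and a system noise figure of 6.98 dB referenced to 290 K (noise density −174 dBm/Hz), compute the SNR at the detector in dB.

−1.9 dB

Noise floor: N = −174 + 10 log₁₀(B) + NF
10 log₁₀(1.36×10⁷) = 71.34 dB
N = −174 + 71.34 + 6.98 = −95.68 dBm
SNR = P_sig − N = −97.6 − (−95.68) = −1.92 dB → −1.9 dB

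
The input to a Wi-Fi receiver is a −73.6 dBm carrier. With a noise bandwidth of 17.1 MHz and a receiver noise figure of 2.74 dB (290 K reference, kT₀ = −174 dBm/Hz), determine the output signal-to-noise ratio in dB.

25.3 dB

Noise floor: N = −174 + 10 log₁₀(B) + NF
10 log₁₀(1.71×10⁷) = 72.33 dB
N = −174 + 72.33 + 2.74 = −98.93 dBm
SNR = P_sig − N = −73.6 − (−98.93) = 25.33 dB → 25.3 dB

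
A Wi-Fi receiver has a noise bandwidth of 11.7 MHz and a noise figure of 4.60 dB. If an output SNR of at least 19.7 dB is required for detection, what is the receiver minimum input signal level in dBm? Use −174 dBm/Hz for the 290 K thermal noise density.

−79.0 dBm

Sensitivity = −174 + 10 log₁₀(B) + NF + SNR_min
= −174 + 70.68 + 4.60 + 19.7
= −79.02 dBm → −79.0 dBm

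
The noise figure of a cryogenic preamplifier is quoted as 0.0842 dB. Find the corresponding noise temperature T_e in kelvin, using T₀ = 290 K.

F = 10^(0.0842/10) = 1.01958
T_e = (F − 1)·T₀ = (1.01958 − 1) × 290 = 5.68 K

5.68 K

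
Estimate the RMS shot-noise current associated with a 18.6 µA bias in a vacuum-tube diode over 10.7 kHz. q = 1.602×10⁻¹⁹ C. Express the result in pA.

253 pA

I_n = √(2qI·B)
2qI·B = 2 × 1.602×10⁻¹⁹ × 1.86×10⁻⁵ × 1.07×10⁴ = 6.38×10⁻²⁰ A²
I_n = √(6.38×10⁻²⁰) = 2.53×10⁻¹⁰ A = 253 pA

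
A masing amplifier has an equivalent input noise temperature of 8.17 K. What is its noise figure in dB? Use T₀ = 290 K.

0.121 dB

F = 1 + T_e/T₀ = 1 + 8.17/290 = 1.02817
NF = 10 log₁₀(1.02817) = 0.121 dB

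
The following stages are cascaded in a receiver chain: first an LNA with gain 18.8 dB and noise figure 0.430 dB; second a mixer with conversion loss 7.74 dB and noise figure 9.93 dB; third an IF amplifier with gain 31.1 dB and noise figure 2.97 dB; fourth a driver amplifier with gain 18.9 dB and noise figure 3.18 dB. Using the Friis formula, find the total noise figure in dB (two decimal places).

1.13 dB

Convert to linear (a loss of L dB is a gain of −L dB): F_i = 10^(NF_i/10), G_i = 10^(G_i,dB/10)
  Stage 1: F_1 = 10^(0.430/10) = 1.104, G_1 = 10^(18.8/10) = 75.86
  Stage 2: F_2 = 10^(9.93/10) = 9.840, G_2 = 10^(−7.74/10) = 0.1683
  Stage 3: F_3 = 10^(2.97/10) = 1.982, G_3 = 10^(31.1/10) = 1288
  Stage 4: F_4 = 10^(3.18/10) = 2.080, G_4 = 10^(18.9/10) = 77.62
Friis cascade:
  F = 1.104 + (9.840 − 1)/75.86 + (1.982 − 1)/12.76 + (2.080 − 1)/1.644×10⁴ = 1.298
NF = 10 log₁₀(1.298) = 1.13 dB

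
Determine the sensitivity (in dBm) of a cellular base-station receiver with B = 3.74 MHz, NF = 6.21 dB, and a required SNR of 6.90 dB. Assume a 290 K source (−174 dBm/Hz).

−95.2 dBm

Sensitivity = −174 + 10 log₁₀(B) + NF + SNR_min
= −174 + 65.73 + 6.21 + 6.90
= −95.16 dBm → −95.2 dBm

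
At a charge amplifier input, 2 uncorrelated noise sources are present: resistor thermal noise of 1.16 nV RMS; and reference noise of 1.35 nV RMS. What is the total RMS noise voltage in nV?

1.78 nV

Uncorrelated sources add in power (mean-square): V_tot = √(ΣV_i²)
V_tot = √[(1.16×10⁻⁹)² + (1.35×10⁻⁹)²] = 1.78×10⁻⁹ V = 1.78 nV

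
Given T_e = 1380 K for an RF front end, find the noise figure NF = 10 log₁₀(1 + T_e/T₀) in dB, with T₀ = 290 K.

F = 1 + T_e/T₀ = 1 + 1380/290 = 5.75862
NF = 10 log₁₀(5.75862) = 7.60 dB

7.60 dB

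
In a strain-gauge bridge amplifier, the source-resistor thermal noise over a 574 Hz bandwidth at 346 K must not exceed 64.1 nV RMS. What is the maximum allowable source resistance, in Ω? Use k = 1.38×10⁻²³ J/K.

Johnson–Nyquist: V_n = √(4kTRB) ⇒ R = V_n² / (4kTB)
4kTB = 4 × 1.38×10⁻²³ × 346 × 5.74×10² = 1.10×10⁻¹⁷
R = (6.41×10⁻⁸)² / 1.10×10⁻¹⁷ = 3.75×10² Ω = 375 Ω

375 Ω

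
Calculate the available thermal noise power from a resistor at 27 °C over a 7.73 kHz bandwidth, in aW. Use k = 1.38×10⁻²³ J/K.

T = 27 °C + 273.15 = 300.15 K
P_n = kTB = 1.38×10⁻²³ × 300.15 × 7.73×10³ = 3.20×10⁻¹⁷ W = 32.0 aW

32.0 aW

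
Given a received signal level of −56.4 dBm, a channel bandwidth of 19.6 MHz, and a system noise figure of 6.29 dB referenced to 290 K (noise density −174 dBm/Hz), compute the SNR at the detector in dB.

38.4 dB

Noise floor: N = −174 + 10 log₁₀(B) + NF
10 log₁₀(1.96×10⁷) = 72.92 dB
N = −174 + 72.92 + 6.29 = −94.79 dBm
SNR = P_sig − N = −56.4 − (−94.79) = 38.39 dB → 38.4 dB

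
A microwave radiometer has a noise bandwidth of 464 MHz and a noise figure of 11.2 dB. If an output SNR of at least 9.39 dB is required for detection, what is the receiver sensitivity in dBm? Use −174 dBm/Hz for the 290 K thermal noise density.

−66.7 dBm

Sensitivity = −174 + 10 log₁₀(B) + NF + SNR_min
= −174 + 86.67 + 11.2 + 9.39
= −66.74 dBm → −66.7 dBm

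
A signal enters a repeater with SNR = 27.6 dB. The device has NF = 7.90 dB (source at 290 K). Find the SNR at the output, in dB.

By definition F = SNR_in/SNR_out, so in dB: SNR_out = SNR_in − NF
SNR_out = 27.6 − 7.90 = 19.70 dB

19.70 dB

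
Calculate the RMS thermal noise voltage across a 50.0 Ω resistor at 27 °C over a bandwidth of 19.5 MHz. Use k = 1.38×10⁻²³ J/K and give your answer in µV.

T = 27 °C + 273.15 = 300.15 K
V_n = √(4kTRB)
4kTRB = 4 × 1.38×10⁻²³ × 300.15 × 5.00×10¹ × 1.95×10⁷ = 1.62×10⁻¹¹ V²
V_n = √(1.62×10⁻¹¹) = 4.02×10⁻⁶ V = 4.02 µV

4.02 µV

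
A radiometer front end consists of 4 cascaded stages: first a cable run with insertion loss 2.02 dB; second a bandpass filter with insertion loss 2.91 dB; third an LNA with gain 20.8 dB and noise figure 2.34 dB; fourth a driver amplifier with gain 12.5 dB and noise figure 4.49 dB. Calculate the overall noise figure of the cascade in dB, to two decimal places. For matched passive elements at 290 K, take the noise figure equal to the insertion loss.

Convert to linear (a loss of L dB is a gain of −L dB): F_i = 10^(NF_i/10), G_i = 10^(G_i,dB/10)
  Stage 1: F_1 = 10^(2.02/10) = 1.592, G_1 = 10^(−2.02/10) = 0.6281
  Stage 2: F_2 = 10^(2.91/10) = 1.954, G_2 = 10^(−2.91/10) = 0.5117
  Stage 3: F_3 = 10^(2.34/10) = 1.714, G_3 = 10^(20.8/10) = 120.2
  Stage 4: F_4 = 10^(4.49/10) = 2.812, G_4 = 10^(12.5/10) = 17.78
Friis cascade:
  F = 1.592 + (1.954 − 1)/0.6281 + (1.714 − 1)/0.3214 + (2.812 − 1)/38.64 = 5.380
NF = 10 log₁₀(5.380) = 7.31 dB

7.31 dB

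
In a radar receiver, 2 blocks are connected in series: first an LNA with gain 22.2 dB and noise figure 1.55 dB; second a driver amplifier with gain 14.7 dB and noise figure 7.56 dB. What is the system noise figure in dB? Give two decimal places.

1.64 dB

Convert to linear (a loss of L dB is a gain of −L dB): F_i = 10^(NF_i/10), G_i = 10^(G_i,dB/10)
  Stage 1: F_1 = 10^(1.55/10) = 1.429, G_1 = 10^(22.2/10) = 166.0
  Stage 2: F_2 = 10^(7.56/10) = 5.702, G_2 = 10^(14.7/10) = 29.51
Friis cascade:
  F = 1.429 + (5.702 − 1)/166.0 = 1.457
NF = 10 log₁₀(1.457) = 1.64 dB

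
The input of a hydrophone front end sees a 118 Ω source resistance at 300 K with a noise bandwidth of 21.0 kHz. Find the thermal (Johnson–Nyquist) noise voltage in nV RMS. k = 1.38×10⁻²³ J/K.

203 nV

V_n = √(4kTRB)
4kTRB = 4 × 1.38×10⁻²³ × 300 × 1.18×10² × 2.10×10⁴ = 4.10×10⁻¹⁴ V²
V_n = √(4.10×10⁻¹⁴) = 2.03×10⁻⁷ V = 203 nV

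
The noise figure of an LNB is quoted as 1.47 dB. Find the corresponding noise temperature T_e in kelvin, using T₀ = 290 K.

F = 10^(1.47/10) = 1.40281
T_e = (F − 1)·T₀ = (1.40281 − 1) × 290 = 117 K

117 K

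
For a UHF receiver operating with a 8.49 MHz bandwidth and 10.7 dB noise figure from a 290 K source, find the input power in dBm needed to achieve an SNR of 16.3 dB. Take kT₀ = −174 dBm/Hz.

Sensitivity = −174 + 10 log₁₀(B) + NF + SNR_min
= −174 + 69.29 + 10.7 + 16.3
= −77.71 dBm → −77.7 dBm

−77.7 dBm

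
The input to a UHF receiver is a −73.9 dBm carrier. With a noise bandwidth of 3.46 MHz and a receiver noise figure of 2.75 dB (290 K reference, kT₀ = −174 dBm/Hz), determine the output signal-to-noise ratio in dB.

Noise floor: N = −174 + 10 log₁₀(B) + NF
10 log₁₀(3.46×10⁶) = 65.39 dB
N = −174 + 65.39 + 2.75 = −105.86 dBm
SNR = P_sig − N = −73.9 − (−105.86) = 31.96 dB → 32.0 dB

32.0 dB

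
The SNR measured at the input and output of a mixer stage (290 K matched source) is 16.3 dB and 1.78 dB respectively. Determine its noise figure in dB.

NF (dB) = SNR_in(dB) − SNR_out(dB) when the source is at T₀
NF = 16.3 − 1.78 = 14.52 dB

14.52 dB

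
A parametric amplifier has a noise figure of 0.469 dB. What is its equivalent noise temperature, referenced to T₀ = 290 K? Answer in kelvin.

33.1 K

F = 10^(0.469/10) = 1.11404
T_e = (F − 1)·T₀ = (1.11404 − 1) × 290 = 33.1 K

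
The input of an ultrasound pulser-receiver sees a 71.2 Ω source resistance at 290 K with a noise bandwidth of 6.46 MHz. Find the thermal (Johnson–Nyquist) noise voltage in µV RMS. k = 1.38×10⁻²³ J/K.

2.71 µV

V_n = √(4kTRB)
4kTRB = 4 × 1.38×10⁻²³ × 290 × 7.12×10¹ × 6.46×10⁶ = 7.36×10⁻¹² V²
V_n = √(7.36×10⁻¹²) = 2.71×10⁻⁶ V = 2.71 µV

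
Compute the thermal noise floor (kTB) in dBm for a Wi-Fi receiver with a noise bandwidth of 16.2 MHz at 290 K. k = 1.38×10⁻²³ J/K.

−101.9 dBm

P_n = kTB = 1.38×10⁻²³ × 290 × 1.62×10⁷ = 6.48×10⁻¹⁴ W
In dBm: 10 log₁₀(6.48×10⁻¹⁴ / 10⁻³) = −101.9 dBm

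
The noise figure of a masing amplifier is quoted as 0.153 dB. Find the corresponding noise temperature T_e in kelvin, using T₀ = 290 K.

F = 10^(0.153/10) = 1.03586
T_e = (F − 1)·T₀ = (1.03586 − 1) × 290 = 10.4 K

10.4 K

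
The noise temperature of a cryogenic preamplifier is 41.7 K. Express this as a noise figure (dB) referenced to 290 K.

F = 1 + T_e/T₀ = 1 + 41.7/290 = 1.14379
NF = 10 log₁₀(1.14379) = 0.583 dB

0.583 dB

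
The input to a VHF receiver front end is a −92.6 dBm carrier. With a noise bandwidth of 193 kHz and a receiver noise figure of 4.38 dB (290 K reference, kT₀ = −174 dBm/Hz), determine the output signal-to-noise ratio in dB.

24.2 dB

Noise floor: N = −174 + 10 log₁₀(B) + NF
10 log₁₀(1.93×10⁵) = 52.86 dB
N = −174 + 52.86 + 4.38 = −116.76 dBm
SNR = P_sig − N = −92.6 − (−116.76) = 24.16 dB → 24.2 dB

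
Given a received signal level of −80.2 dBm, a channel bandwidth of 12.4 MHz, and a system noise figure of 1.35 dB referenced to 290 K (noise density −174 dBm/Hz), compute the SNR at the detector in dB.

21.5 dB

Noise floor: N = −174 + 10 log₁₀(B) + NF
10 log₁₀(1.24×10⁷) = 70.93 dB
N = −174 + 70.93 + 1.35 = −101.72 dBm
SNR = P_sig − N = −80.2 − (−101.72) = 21.52 dB → 21.5 dB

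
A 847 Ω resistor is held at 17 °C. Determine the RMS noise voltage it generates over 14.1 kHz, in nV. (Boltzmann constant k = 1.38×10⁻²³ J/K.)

T = 17 °C + 273.15 = 290.15 K
V_n = √(4kTRB)
4kTRB = 4 × 1.38×10⁻²³ × 290.15 × 8.47×10² × 1.41×10⁴ = 1.91×10⁻¹³ V²
V_n = √(1.91×10⁻¹³) = 4.37×10⁻⁷ V = 437 nV

437 nV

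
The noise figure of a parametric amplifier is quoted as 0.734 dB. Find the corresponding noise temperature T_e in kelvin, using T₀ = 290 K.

53.4 K

F = 10^(0.734/10) = 1.18413
T_e = (F − 1)·T₀ = (1.18413 − 1) × 290 = 53.4 K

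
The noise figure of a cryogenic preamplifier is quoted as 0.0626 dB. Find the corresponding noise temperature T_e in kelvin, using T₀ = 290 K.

4.21 K

F = 10^(0.0626/10) = 1.01452
T_e = (F − 1)·T₀ = (1.01452 − 1) × 290 = 4.21 K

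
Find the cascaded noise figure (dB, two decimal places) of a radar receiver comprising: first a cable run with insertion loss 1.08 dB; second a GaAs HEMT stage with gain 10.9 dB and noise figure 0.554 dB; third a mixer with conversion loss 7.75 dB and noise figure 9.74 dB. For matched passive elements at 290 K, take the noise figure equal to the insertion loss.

Convert to linear (a loss of L dB is a gain of −L dB): F_i = 10^(NF_i/10), G_i = 10^(G_i,dB/10)
  Stage 1: F_1 = 10^(1.08/10) = 1.282, G_1 = 10^(−1.08/10) = 0.7798
  Stage 2: F_2 = 10^(0.554/10) = 1.136, G_2 = 10^(10.9/10) = 12.30
  Stage 3: F_3 = 10^(9.74/10) = 9.419, G_3 = 10^(−7.75/10) = 0.1679
Friis cascade:
  F = 1.282 + (1.136 − 1)/0.7798 + (9.419 − 1)/9.594 = 2.334
NF = 10 log₁₀(2.334) = 3.68 dB

3.68 dB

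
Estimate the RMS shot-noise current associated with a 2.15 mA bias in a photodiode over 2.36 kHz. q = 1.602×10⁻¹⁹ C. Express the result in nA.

1.28 nA

I_n = √(2qI·B)
2qI·B = 2 × 1.602×10⁻¹⁹ × 2.15×10⁻³ × 2.36×10³ = 1.63×10⁻¹⁸ A²
I_n = √(1.63×10⁻¹⁸) = 1.28×10⁻⁹ A = 1.28 nA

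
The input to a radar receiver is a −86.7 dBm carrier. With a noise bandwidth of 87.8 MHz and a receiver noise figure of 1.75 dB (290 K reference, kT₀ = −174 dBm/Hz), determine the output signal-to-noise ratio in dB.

Noise floor: N = −174 + 10 log₁₀(B) + NF
10 log₁₀(8.78×10⁷) = 79.43 dB
N = −174 + 79.43 + 1.75 = −92.82 dBm
SNR = P_sig − N = −86.7 − (−92.82) = 6.12 dB → 6.1 dB

6.1 dB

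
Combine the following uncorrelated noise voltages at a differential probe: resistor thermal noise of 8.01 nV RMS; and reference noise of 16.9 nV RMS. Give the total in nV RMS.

Uncorrelated sources add in power (mean-square): V_tot = √(ΣV_i²)
V_tot = √[(8.01×10⁻⁹)² + (1.69×10⁻⁸)²] = 1.87×10⁻⁸ V = 18.7 nV

18.7 nV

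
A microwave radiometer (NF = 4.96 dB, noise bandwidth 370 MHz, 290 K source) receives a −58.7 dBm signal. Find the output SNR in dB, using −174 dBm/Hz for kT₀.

24.7 dB

Noise floor: N = −174 + 10 log₁₀(B) + NF
10 log₁₀(3.70×10⁸) = 85.68 dB
N = −174 + 85.68 + 4.96 = −83.36 dBm
SNR = P_sig − N = −58.7 − (−83.36) = 24.66 dB → 24.7 dB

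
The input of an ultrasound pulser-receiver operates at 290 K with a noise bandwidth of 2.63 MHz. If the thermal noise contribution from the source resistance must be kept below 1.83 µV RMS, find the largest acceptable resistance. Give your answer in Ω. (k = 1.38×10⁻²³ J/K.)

79.5 Ω

Johnson–Nyquist: V_n = √(4kTRB) ⇒ R = V_n² / (4kTB)
4kTB = 4 × 1.38×10⁻²³ × 290 × 2.63×10⁶ = 4.21×10⁻¹⁴
R = (1.83×10⁻⁶)² / 4.21×10⁻¹⁴ = 7.95×10¹ Ω = 79.5 Ω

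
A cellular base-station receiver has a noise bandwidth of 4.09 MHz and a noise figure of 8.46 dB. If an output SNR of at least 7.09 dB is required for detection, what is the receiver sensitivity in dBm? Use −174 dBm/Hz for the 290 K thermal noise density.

Sensitivity = −174 + 10 log₁₀(B) + NF + SNR_min
= −174 + 66.12 + 8.46 + 7.09
= −92.33 dBm → −92.3 dBm

−92.3 dBm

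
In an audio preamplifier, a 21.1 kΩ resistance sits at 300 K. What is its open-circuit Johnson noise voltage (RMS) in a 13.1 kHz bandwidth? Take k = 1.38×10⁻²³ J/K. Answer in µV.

2.14 µV

V_n = √(4kTRB)
4kTRB = 4 × 1.38×10⁻²³ × 300 × 2.11×10⁴ × 1.31×10⁴ = 4.58×10⁻¹² V²
V_n = √(4.58×10⁻¹²) = 2.14×10⁻⁶ V = 2.14 µV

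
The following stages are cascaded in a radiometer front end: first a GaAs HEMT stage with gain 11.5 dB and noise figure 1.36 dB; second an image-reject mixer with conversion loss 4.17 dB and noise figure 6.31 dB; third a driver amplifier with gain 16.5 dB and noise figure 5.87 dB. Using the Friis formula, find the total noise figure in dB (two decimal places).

3.28 dB

Convert to linear (a loss of L dB is a gain of −L dB): F_i = 10^(NF_i/10), G_i = 10^(G_i,dB/10)
  Stage 1: F_1 = 10^(1.36/10) = 1.368, G_1 = 10^(11.5/10) = 14.13
  Stage 2: F_2 = 10^(6.31/10) = 4.276, G_2 = 10^(−4.17/10) = 0.3828
  Stage 3: F_3 = 10^(5.87/10) = 3.864, G_3 = 10^(16.5/10) = 44.67
Friis cascade:
  F = 1.368 + (4.276 − 1)/14.13 + (3.864 − 1)/5.408 = 2.129
NF = 10 log₁₀(2.129) = 3.28 dB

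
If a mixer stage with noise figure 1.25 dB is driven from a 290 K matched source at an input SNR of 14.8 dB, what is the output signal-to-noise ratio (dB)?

13.55 dB

By definition F = SNR_in/SNR_out, so in dB: SNR_out = SNR_in − NF
SNR_out = 14.8 − 1.25 = 13.55 dB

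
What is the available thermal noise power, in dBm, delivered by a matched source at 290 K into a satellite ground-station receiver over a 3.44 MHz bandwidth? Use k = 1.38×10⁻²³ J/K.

−108.6 dBm

P_n = kTB = 1.38×10⁻²³ × 290 × 3.44×10⁶ = 1.38×10⁻¹⁴ W
In dBm: 10 log₁₀(1.38×10⁻¹⁴ / 10⁻³) = −108.6 dBm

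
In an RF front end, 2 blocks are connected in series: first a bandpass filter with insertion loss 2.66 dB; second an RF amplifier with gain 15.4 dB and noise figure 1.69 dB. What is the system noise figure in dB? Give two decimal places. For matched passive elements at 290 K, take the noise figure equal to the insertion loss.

Convert to linear (a loss of L dB is a gain of −L dB): F_i = 10^(NF_i/10), G_i = 10^(G_i,dB/10)
  Stage 1: F_1 = 10^(2.66/10) = 1.845, G_1 = 10^(−2.66/10) = 0.5420
  Stage 2: F_2 = 10^(1.69/10) = 1.476, G_2 = 10^(15.4/10) = 34.67
Friis cascade:
  F = 1.845 + (1.476 − 1)/0.5420 = 2.723
NF = 10 log₁₀(2.723) = 4.35 dB

4.35 dB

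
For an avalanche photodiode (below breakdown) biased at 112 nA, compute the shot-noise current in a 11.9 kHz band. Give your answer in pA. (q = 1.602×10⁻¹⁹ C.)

20.7 pA

I_n = √(2qI·B)
2qI·B = 2 × 1.602×10⁻¹⁹ × 1.12×10⁻⁷ × 1.19×10⁴ = 4.27×10⁻²² A²
I_n = √(4.27×10⁻²²) = 2.07×10⁻¹¹ A = 20.7 pA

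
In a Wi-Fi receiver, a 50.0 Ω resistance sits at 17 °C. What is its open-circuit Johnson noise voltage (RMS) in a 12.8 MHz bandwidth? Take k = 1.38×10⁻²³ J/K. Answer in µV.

3.20 µV

T = 17 °C + 273.15 = 290.15 K
V_n = √(4kTRB)
4kTRB = 4 × 1.38×10⁻²³ × 290.15 × 5.00×10¹ × 1.28×10⁷ = 1.03×10⁻¹¹ V²
V_n = √(1.03×10⁻¹¹) = 3.20×10⁻⁶ V = 3.20 µV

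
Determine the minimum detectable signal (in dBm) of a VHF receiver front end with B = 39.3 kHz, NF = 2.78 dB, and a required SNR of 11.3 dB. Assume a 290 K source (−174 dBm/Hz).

Sensitivity = −174 + 10 log₁₀(B) + NF + SNR_min
= −174 + 45.94 + 2.78 + 11.3
= −113.98 dBm → −114.0 dBm

−114.0 dBm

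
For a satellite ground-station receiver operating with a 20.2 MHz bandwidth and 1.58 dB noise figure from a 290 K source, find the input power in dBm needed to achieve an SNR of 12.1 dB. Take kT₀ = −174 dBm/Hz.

Sensitivity = −174 + 10 log₁₀(B) + NF + SNR_min
= −174 + 73.05 + 1.58 + 12.1
= −87.27 dBm → −87.3 dBm

−87.3 dBm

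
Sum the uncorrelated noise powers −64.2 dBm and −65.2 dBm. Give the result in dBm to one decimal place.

Convert to linear, add, convert back:
P₁ = 3.80×10⁻¹⁰ W, P₂ = 3.02×10⁻¹⁰ W
P_tot = 6.82×10⁻¹⁰ W → 10 log₁₀(P_tot / 10⁻³) = −61.7 dBm

−61.7 dBm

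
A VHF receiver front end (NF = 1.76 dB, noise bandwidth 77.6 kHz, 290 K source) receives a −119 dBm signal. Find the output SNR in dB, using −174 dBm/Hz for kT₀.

4.3 dB

Noise floor: N = −174 + 10 log₁₀(B) + NF
10 log₁₀(7.76×10⁴) = 48.9 dB
N = −174 + 48.9 + 1.76 = −123.34 dBm
SNR = P_sig − N = −119 − (−123.34) = 4.34 dB → 4.3 dB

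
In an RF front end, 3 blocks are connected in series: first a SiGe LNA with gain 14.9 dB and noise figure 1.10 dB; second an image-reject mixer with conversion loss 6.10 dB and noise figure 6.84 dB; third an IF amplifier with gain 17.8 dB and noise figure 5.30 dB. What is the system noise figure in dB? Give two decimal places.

2.37 dB

Convert to linear (a loss of L dB is a gain of −L dB): F_i = 10^(NF_i/10), G_i = 10^(G_i,dB/10)
  Stage 1: F_1 = 10^(1.10/10) = 1.288, G_1 = 10^(14.9/10) = 30.90
  Stage 2: F_2 = 10^(6.84/10) = 4.831, G_2 = 10^(−6.10/10) = 0.2455
  Stage 3: F_3 = 10^(5.30/10) = 3.388, G_3 = 10^(17.8/10) = 60.26
Friis cascade:
  F = 1.288 + (4.831 − 1)/30.90 + (3.388 − 1)/7.586 = 1.727
NF = 10 log₁₀(1.727) = 2.37 dB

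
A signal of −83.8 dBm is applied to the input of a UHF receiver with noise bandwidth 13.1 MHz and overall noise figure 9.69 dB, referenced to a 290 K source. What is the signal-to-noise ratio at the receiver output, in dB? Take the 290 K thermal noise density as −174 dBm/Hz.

Noise floor: N = −174 + 10 log₁₀(B) + NF
10 log₁₀(1.31×10⁷) = 71.17 dB
N = −174 + 71.17 + 9.69 = −93.14 dBm
SNR = P_sig − N = −83.8 − (−93.14) = 9.34 dB → 9.3 dB

9.3 dB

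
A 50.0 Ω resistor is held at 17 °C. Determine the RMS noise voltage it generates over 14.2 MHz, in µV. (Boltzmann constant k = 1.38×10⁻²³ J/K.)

3.37 µV

T = 17 °C + 273.15 = 290.15 K
V_n = √(4kTRB)
4kTRB = 4 × 1.38×10⁻²³ × 290.15 × 5.00×10¹ × 1.42×10⁷ = 1.14×10⁻¹¹ V²
V_n = √(1.14×10⁻¹¹) = 3.37×10⁻⁶ V = 3.37 µV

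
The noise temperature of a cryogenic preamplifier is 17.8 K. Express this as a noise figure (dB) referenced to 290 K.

F = 1 + T_e/T₀ = 1 + 17.8/290 = 1.06138
NF = 10 log₁₀(1.06138) = 0.259 dB

0.259 dB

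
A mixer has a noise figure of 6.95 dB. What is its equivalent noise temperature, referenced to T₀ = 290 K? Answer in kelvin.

1147 K

F = 10^(6.95/10) = 4.9545
T_e = (F − 1)·T₀ = (4.9545 − 1) × 290 = 1147 K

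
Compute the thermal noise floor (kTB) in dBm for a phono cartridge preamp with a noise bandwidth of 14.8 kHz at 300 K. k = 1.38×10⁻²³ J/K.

P_n = kTB = 1.38×10⁻²³ × 300 × 1.48×10⁴ = 6.13×10⁻¹⁷ W
In dBm: 10 log₁₀(6.13×10⁻¹⁷ / 10⁻³) = −132.1 dBm

−132.1 dBm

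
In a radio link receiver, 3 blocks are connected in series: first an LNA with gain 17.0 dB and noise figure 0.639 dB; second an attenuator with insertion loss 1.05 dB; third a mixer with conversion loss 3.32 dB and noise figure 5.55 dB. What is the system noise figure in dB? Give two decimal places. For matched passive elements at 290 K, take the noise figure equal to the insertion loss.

Convert to linear (a loss of L dB is a gain of −L dB): F_i = 10^(NF_i/10), G_i = 10^(G_i,dB/10)
  Stage 1: F_1 = 10^(0.639/10) = 1.159, G_1 = 10^(17.0/10) = 50.12
  Stage 2: F_2 = 10^(1.05/10) = 1.274, G_2 = 10^(−1.05/10) = 0.7852
  Stage 3: F_3 = 10^(5.55/10) = 3.589, G_3 = 10^(−3.32/10) = 0.4656
Friis cascade:
  F = 1.159 + (1.274 − 1)/50.12 + (3.589 − 1)/39.36 = 1.230
NF = 10 log₁₀(1.230) = 0.90 dB

0.90 dB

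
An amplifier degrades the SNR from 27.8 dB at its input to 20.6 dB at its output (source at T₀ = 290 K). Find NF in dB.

7.2 dB

NF (dB) = SNR_in(dB) − SNR_out(dB) when the source is at T₀
NF = 27.8 − 20.6 = 7.2 dB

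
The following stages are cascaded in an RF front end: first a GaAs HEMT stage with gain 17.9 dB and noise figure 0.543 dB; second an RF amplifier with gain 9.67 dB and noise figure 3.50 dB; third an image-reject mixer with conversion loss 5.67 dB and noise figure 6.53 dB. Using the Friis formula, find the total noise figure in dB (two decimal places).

0.64 dB

Convert to linear (a loss of L dB is a gain of −L dB): F_i = 10^(NF_i/10), G_i = 10^(G_i,dB/10)
  Stage 1: F_1 = 10^(0.543/10) = 1.133, G_1 = 10^(17.9/10) = 61.66
  Stage 2: F_2 = 10^(3.50/10) = 2.239, G_2 = 10^(9.67/10) = 9.268
  Stage 3: F_3 = 10^(6.53/10) = 4.498, G_3 = 10^(−5.67/10) = 0.2710
Friis cascade:
  F = 1.133 + (2.239 − 1)/61.66 + (4.498 − 1)/571.5 = 1.159
NF = 10 log₁₀(1.159) = 0.64 dB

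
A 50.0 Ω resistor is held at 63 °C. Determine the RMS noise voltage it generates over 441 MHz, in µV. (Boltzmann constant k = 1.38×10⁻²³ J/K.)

T = 63 °C + 273.15 = 336.15 K
V_n = √(4kTRB)
4kTRB = 4 × 1.38×10⁻²³ × 336.15 × 5.00×10¹ × 4.41×10⁸ = 4.09×10⁻¹⁰ V²
V_n = √(4.09×10⁻¹⁰) = 2.02×10⁻⁵ V = 20.2 µV

20.2 µV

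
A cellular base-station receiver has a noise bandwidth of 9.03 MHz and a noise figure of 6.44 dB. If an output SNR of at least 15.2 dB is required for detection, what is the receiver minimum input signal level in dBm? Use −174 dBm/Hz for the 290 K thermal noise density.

Sensitivity = −174 + 10 log₁₀(B) + NF + SNR_min
= −174 + 69.56 + 6.44 + 15.2
= −82.80 dBm → −82.8 dBm

−82.8 dBm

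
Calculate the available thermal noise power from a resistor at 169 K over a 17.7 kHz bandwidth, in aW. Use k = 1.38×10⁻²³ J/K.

P_n = kTB = 1.38×10⁻²³ × 169 × 1.77×10⁴ = 4.13×10⁻¹⁷ W = 41.3 aW

41.3 aW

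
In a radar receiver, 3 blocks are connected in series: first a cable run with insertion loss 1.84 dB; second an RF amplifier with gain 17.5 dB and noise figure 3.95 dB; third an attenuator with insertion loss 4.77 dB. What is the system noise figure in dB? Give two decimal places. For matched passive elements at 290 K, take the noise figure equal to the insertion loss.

5.85 dB

Convert to linear (a loss of L dB is a gain of −L dB): F_i = 10^(NF_i/10), G_i = 10^(G_i,dB/10)
  Stage 1: F_1 = 10^(1.84/10) = 1.528, G_1 = 10^(−1.84/10) = 0.6546
  Stage 2: F_2 = 10^(3.95/10) = 2.483, G_2 = 10^(17.5/10) = 56.23
  Stage 3: F_3 = 10^(4.77/10) = 2.999, G_3 = 10^(−4.77/10) = 0.3334
Friis cascade:
  F = 1.528 + (2.483 − 1)/0.6546 + (2.999 − 1)/36.81 = 3.847
NF = 10 log₁₀(3.847) = 5.85 dB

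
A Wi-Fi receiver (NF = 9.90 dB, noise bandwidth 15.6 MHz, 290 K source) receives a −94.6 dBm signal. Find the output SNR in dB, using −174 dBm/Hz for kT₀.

−2.4 dB

Noise floor: N = −174 + 10 log₁₀(B) + NF
10 log₁₀(1.56×10⁷) = 71.93 dB
N = −174 + 71.93 + 9.90 = −92.17 dBm
SNR = P_sig − N = −94.6 − (−92.17) = −2.43 dB → −2.4 dB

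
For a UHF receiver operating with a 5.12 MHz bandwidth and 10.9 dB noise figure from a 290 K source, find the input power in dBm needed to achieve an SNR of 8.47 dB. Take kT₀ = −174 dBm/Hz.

−87.5 dBm

Sensitivity = −174 + 10 log₁₀(B) + NF + SNR_min
= −174 + 67.09 + 10.9 + 8.47
= −87.54 dBm → −87.5 dBm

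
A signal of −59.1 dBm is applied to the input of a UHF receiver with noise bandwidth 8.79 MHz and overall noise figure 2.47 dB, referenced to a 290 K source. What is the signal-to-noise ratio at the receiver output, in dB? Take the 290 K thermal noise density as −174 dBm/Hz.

43.0 dB

Noise floor: N = −174 + 10 log₁₀(B) + NF
10 log₁₀(8.79×10⁶) = 69.44 dB
N = −174 + 69.44 + 2.47 = −102.09 dBm
SNR = P_sig − N = −59.1 − (−102.09) = 42.99 dB → 43.0 dB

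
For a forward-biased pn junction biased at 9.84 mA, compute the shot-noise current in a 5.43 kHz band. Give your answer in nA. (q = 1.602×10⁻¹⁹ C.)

I_n = √(2qI·B)
2qI·B = 2 × 1.602×10⁻¹⁹ × 9.84×10⁻³ × 5.43×10³ = 1.71×10⁻¹⁷ A²
I_n = √(1.71×10⁻¹⁷) = 4.14×10⁻⁹ A = 4.14 nA

4.14 nA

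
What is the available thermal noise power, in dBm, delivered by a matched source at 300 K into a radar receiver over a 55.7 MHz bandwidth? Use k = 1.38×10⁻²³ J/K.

P_n = kTB = 1.38×10⁻²³ × 300 × 5.57×10⁷ = 2.31×10⁻¹³ W
In dBm: 10 log₁₀(2.31×10⁻¹³ / 10⁻³) = −96.4 dBm

−96.4 dBm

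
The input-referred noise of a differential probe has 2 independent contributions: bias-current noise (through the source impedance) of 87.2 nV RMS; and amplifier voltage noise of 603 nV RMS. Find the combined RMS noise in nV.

Uncorrelated sources add in power (mean-square): V_tot = √(ΣV_i²)
V_tot = √[(8.72×10⁻⁸)² + (6.03×10⁻⁷)²] = 6.09×10⁻⁷ V = 609 nV

609 nV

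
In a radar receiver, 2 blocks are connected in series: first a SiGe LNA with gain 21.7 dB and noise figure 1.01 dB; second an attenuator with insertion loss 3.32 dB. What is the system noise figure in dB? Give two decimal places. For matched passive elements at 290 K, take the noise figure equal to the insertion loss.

Convert to linear (a loss of L dB is a gain of −L dB): F_i = 10^(NF_i/10), G_i = 10^(G_i,dB/10)
  Stage 1: F_1 = 10^(1.01/10) = 1.262, G_1 = 10^(21.7/10) = 147.9
  Stage 2: F_2 = 10^(3.32/10) = 2.148, G_2 = 10^(−3.32/10) = 0.4656
Friis cascade:
  F = 1.262 + (2.148 − 1)/147.9 = 1.270
NF = 10 log₁₀(1.270) = 1.04 dB

1.04 dB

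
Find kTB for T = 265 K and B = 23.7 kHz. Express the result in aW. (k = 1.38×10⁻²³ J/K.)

86.7 aW

P_n = kTB = 1.38×10⁻²³ × 265 × 2.37×10⁴ = 8.67×10⁻¹⁷ W = 86.7 aW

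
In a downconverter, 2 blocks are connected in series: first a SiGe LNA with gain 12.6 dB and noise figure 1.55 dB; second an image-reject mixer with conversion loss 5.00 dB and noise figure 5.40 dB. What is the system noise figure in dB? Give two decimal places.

Convert to linear (a loss of L dB is a gain of −L dB): F_i = 10^(NF_i/10), G_i = 10^(G_i,dB/10)
  Stage 1: F_1 = 10^(1.55/10) = 1.429, G_1 = 10^(12.6/10) = 18.20
  Stage 2: F_2 = 10^(5.40/10) = 3.467, G_2 = 10^(−5.00/10) = 0.3162
Friis cascade:
  F = 1.429 + (3.467 − 1)/18.20 = 1.564
NF = 10 log₁₀(1.564) = 1.94 dB

1.94 dB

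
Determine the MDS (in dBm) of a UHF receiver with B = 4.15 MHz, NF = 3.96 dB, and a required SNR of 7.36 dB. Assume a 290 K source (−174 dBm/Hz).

Sensitivity = −174 + 10 log₁₀(B) + NF + SNR_min
= −174 + 66.18 + 3.96 + 7.36
= −96.50 dBm → −96.5 dBm

−96.5 dBm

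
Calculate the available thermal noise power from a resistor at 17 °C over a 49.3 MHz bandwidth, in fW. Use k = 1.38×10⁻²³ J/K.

T = 17 °C + 273.15 = 290.15 K
P_n = kTB = 1.38×10⁻²³ × 290.15 × 4.93×10⁷ = 1.97×10⁻¹³ W = 197 fW

197 fW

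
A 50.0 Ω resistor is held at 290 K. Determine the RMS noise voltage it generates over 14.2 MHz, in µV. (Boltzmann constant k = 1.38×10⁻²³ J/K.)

3.37 µV

V_n = √(4kTRB)
4kTRB = 4 × 1.38×10⁻²³ × 290 × 5.00×10¹ × 1.42×10⁷ = 1.14×10⁻¹¹ V²
V_n = √(1.14×10⁻¹¹) = 3.37×10⁻⁶ V = 3.37 µV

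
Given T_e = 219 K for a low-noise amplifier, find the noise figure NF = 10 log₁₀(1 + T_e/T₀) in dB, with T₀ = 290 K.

2.44 dB

F = 1 + T_e/T₀ = 1 + 219/290 = 1.75517
NF = 10 log₁₀(1.75517) = 2.44 dB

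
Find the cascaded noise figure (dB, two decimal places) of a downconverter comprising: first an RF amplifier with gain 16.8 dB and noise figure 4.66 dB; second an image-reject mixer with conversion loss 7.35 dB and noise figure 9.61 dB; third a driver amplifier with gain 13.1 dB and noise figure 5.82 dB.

Convert to linear (a loss of L dB is a gain of −L dB): F_i = 10^(NF_i/10), G_i = 10^(G_i,dB/10)
  Stage 1: F_1 = 10^(4.66/10) = 2.924, G_1 = 10^(16.8/10) = 47.86
  Stage 2: F_2 = 10^(9.61/10) = 9.141, G_2 = 10^(−7.35/10) = 0.1841
  Stage 3: F_3 = 10^(5.82/10) = 3.819, G_3 = 10^(13.1/10) = 20.42
Friis cascade:
  F = 2.924 + (9.141 − 1)/47.86 + (3.819 − 1)/8.810 = 3.414
NF = 10 log₁₀(3.414) = 5.33 dB

5.33 dB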